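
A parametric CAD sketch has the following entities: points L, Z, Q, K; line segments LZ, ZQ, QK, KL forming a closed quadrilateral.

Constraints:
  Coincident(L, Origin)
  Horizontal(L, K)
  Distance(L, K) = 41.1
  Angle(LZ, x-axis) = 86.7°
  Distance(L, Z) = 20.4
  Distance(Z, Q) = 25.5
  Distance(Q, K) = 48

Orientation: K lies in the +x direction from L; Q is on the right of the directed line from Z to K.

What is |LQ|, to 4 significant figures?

7.777

Checks: |ZQ| = 25.50 ✓; |QK| = 48.00 ✓.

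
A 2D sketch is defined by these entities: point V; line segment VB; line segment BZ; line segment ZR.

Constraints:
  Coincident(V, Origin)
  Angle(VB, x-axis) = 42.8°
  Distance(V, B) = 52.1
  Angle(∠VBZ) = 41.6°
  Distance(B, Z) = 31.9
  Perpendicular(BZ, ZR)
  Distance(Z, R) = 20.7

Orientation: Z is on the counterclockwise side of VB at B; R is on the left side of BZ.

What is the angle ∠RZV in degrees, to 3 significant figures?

11.5°

V is at the origin; VB runs at 42.8° with length 52.1, so B = 52.1·(cos 42.8°, sin 42.8°) = (38.2, 35.4). ∠VBZ = 41.6°, so BZ runs at 42.8° + (180° − 41.6°) = 181° from the x-axis; with |BZ| = 31.9, Z = B + 31.9·(cos 181°, sin 181°) = (6.33, 34.7). The perpendicularity gives ZR at right angles to BZ; with |ZR| = 20.7 on the left of BZ, R = Z + 20.7·(0.0209, -1.00) = (6.77, 14.0). Then cos ∠RZV = ZR·ZV / (|ZR||ZV|), giving 11.5°.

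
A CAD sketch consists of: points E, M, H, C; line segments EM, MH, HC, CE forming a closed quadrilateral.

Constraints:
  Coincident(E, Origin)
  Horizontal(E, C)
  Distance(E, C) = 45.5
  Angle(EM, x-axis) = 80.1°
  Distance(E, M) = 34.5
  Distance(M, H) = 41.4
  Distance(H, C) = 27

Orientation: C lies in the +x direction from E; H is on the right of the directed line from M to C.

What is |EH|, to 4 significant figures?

19.74

Checks: E.y = 0.00, C.y = 0.00 ✓; |MH| = 41.40 ✓; |HC| = 27.00 ✓.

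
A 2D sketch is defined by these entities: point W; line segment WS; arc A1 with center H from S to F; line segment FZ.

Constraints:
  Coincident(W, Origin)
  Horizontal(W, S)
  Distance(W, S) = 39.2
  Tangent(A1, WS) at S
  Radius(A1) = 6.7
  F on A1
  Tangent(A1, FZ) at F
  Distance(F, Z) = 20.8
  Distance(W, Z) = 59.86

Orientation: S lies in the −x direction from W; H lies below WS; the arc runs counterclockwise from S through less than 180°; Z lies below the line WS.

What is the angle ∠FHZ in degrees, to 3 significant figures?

72.1°

Checks: |HF| = 6.700 ✓; ∠(HF, FZ) = 90.00° ✓; |FZ| = 20.80 ✓; |WZ| = 59.86 ✓.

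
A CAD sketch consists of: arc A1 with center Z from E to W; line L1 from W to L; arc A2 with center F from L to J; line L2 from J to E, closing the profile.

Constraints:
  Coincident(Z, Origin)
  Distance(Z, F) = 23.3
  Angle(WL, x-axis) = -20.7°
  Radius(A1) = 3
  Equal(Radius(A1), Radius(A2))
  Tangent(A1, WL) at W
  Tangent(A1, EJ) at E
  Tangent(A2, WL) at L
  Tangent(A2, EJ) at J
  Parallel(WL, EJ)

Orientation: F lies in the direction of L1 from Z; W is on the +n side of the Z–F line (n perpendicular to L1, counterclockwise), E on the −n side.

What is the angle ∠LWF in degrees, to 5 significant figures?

7.3368°

The slot axis is L1's direction at -20.7°, so u = (cos -20.7°, sin -20.7°) = (0.93544, -0.35347) and n = (−sin -20.7°, cos -20.7°) = (0.35347, 0.93544). Z is at the origin and F lies 23.3 along u from Z, so F = 23.3·u = (21.796, -8.2360). Tangency of A1 to both parallel lines with radius 3.0 puts W and E at Z ± 3.0·n: W = (1.0604, 2.8063), E = (-1.0604, -2.8063). Equal radii place L and J the same way about F: L = F + 3.0·n = (22.856, -5.4296), J = F − 3.0·n = (20.735, -11.042). Then cos ∠LWF = WL·WF / (|WL||WF|), giving 7.3368°.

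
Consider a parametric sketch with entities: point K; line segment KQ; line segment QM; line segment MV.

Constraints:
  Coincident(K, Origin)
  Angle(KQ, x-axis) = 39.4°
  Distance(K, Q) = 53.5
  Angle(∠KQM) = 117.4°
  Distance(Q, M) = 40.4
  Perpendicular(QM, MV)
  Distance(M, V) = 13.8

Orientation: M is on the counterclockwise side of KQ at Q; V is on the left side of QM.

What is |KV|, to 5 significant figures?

73.234

K is at the origin; KQ runs at 39.4° with length 53.5, so Q = 53.5·(cos 39.4°, sin 39.4°) = (41.341, 33.958). ∠KQM = 117.4°, so QM runs at 39.4° + (180° − 117.4°) = 102.00° from the x-axis; with |QM| = 40.4, M = Q + 40.4·(cos 102.00°, sin 102.00°) = (32.942, 73.475). The perpendicularity gives MV at right angles to QM; with |MV| = 13.8 on the left of QM, V = M + 13.8·(-0.97815, -0.20791) = (19.443, 70.606). Then |KV| = |V − K| = 73.234.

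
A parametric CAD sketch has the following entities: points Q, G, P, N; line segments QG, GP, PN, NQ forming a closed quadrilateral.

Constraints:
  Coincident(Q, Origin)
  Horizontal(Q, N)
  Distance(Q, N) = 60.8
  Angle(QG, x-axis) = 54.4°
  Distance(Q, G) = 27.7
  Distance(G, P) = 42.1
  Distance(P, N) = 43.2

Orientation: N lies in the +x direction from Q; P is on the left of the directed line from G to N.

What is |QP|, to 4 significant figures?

68.08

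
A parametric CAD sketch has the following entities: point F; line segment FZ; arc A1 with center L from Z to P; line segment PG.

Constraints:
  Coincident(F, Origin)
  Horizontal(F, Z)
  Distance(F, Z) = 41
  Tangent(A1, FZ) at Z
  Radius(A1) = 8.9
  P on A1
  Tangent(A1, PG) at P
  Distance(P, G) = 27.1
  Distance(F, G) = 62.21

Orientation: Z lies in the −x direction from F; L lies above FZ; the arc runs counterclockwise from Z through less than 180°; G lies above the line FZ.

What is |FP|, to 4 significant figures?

37.00

Checks: |LP| = 8.900 ✓; ∠(LP, PG) = 90.00° ✓; |PG| = 27.10 ✓; |FG| = 62.21 ✓.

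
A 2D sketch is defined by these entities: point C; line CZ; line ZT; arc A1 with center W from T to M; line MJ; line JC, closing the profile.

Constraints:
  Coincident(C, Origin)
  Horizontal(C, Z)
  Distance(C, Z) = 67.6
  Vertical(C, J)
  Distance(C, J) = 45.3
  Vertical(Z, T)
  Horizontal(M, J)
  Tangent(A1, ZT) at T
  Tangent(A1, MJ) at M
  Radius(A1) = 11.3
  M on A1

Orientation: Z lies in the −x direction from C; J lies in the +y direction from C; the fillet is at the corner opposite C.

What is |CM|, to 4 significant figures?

72.26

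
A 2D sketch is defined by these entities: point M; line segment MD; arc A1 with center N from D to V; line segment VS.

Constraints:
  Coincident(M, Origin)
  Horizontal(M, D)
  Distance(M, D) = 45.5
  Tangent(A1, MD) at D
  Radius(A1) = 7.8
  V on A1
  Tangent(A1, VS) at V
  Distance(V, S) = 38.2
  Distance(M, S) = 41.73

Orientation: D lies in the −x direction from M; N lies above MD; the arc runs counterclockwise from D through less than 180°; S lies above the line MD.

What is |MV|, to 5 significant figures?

38.954

Checks: |NV| = 7.800 ✓; ∠(NV, VS) = 90.00° ✓; |VS| = 38.20 ✓; |MS| = 41.73 ✓.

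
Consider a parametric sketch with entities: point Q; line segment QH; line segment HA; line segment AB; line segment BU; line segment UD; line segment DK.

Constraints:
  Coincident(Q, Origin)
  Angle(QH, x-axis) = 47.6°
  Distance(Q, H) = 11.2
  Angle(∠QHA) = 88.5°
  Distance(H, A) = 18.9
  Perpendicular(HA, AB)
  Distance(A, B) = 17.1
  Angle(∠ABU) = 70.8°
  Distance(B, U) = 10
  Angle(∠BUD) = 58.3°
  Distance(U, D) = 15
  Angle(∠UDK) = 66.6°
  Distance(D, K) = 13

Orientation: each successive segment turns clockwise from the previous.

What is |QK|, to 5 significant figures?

24.974

Q is at the origin; QH runs at 47.6° with length 11.2, so H = (7.5522, 8.2707). ∠QHA = 88.5° gives HA at -43.900° from the x-axis; with |HA| = 18.9, A = (21.171, -4.8346). HA ⟂ AB, so AB runs at -133.90°; with |AB| = 17.1, B = (9.3134, -17.156). ∠ABU = 70.8° gives BU at 116.90° from the x-axis; with |BU| = 10.0, U = (4.7891, -8.2380). ∠BUD = 58.3° gives UD at -4.8000° from the x-axis; with |UD| = 15.0, D = (19.736, -9.4932). ∠UDK = 66.6° gives DK at -118.20° from the x-axis; with |DK| = 13.0, K = (13.593, -20.950). Then |QK| = |K − Q| = 24.974.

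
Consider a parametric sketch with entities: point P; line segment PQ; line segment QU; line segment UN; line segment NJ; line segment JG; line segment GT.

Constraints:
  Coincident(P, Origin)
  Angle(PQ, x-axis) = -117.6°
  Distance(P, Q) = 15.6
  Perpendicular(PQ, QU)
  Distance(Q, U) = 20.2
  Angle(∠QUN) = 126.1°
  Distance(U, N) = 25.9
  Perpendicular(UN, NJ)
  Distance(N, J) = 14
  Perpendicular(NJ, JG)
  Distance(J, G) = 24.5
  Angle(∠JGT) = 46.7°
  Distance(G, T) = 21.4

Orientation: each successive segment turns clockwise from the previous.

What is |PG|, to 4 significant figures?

11.53

UN ⟂ NJ, so NJ runs at 8.500°; with |NJ| = 14.0, J = (-15.11, 23.22). NJ ⟂ JG, so JG runs at -81.50°; with |JG| = 24.5, G = (-11.49, -1.012). Then |PG| = |G − P| = 11.53.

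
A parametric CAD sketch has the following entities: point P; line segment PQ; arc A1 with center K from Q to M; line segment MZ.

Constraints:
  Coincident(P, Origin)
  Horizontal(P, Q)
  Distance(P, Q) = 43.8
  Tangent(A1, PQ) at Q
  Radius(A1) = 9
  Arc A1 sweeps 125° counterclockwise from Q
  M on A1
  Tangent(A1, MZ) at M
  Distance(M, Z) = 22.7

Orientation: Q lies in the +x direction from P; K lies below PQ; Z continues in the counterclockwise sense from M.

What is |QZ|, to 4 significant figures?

33.24

P is at the origin; PQ is horizontal with |PQ| = 43.8 and Q on the +x side, so Q = (43.80, 0.000). A1 meets PQ tangentially, so KQ is at right angles to PQ, so K = Q + (0, -9) = (43.80, -9.000). On A1, Q sits at bearing 90° from K; a 125° counterclockwise sweep puts M at bearing 215°, so M = K + 9.0·(cos 215°, sin 215°) = (36.43, -14.16). Since A1 is tangent to MZ there, KM ⟂ MZ, so MZ runs along (−sin 215°, cos 215°); with |MZ| = 22.7, Z = (49.45, -32.76). Then |QZ| = |Z − Q| = 33.24.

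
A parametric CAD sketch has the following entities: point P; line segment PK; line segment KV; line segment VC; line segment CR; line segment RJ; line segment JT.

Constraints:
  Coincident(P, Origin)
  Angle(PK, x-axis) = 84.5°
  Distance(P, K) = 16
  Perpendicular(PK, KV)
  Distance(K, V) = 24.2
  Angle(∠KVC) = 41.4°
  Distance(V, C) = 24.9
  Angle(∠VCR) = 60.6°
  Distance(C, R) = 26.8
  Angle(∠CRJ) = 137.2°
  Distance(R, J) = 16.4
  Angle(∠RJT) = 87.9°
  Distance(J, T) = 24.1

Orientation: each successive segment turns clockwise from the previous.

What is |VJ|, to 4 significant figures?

28.62

P is at the origin; PK runs at 84.5° with length 16.0, so K = (1.534, 15.93). The perpendicularity gives KV at right angles to PK, so KV runs at -5.500°; with |KV| = 24.2, V = (25.62, 13.61). ∠KVC = 41.4° gives VC at -144.1° from the x-axis; with |VC| = 24.9, C = (5.452, -0.9938). ∠VCR = 60.6° gives CR at 96.50° from the x-axis; with |CR| = 26.8, R = (2.418, 25.63). ∠CRJ = 137.2° gives RJ at 53.70° from the x-axis; with |RJ| = 16.4, J = (12.13, 38.85). Then |VJ| = |J − V| = 28.62.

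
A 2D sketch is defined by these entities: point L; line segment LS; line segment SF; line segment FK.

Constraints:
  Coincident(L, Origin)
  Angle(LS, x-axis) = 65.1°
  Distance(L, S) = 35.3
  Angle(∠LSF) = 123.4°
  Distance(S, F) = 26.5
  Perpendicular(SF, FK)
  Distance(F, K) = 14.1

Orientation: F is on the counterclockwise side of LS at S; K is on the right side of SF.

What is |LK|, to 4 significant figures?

63.31

L is at the origin; LS runs at 65.1° with length 35.3, so S = 35.3·(cos 65.1°, sin 65.1°) = (14.86, 32.02). ∠LSF = 123.4°, so SF runs at 65.1° + (180° − 123.4°) = 121.7° from the x-axis; with |SF| = 26.5, F = S + 26.5·(cos 121.7°, sin 121.7°) = (0.9376, 54.57). SF ⟂ FK; with |FK| = 14.1 on the right of SF, K = F + 14.1·(0.8508, 0.5255) = (12.93, 61.97). Then |LK| = |K − L| = 63.31.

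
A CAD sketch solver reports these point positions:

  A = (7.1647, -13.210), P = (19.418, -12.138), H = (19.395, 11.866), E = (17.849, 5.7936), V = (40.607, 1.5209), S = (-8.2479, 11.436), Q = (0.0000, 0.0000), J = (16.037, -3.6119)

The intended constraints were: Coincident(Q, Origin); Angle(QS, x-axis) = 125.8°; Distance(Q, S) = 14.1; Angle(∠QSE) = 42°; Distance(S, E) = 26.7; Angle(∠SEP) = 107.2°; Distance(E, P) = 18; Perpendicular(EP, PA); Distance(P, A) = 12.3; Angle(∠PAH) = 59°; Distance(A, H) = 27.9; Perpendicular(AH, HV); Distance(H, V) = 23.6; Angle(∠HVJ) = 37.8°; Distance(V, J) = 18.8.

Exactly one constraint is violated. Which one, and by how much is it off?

Distance(V, J) = 18.8 — off by 6.30.

Q = (0.00, 0.00) ✓; QS at 125.8° ✓; |QS| = 14.10 ✓; ∠QSE = 42.00° ✓; |SE| = 26.70 ✓; ∠SEP = 107.2° ✓; |EP| = 18.00 ✓; ∠(EP, PA) = 90.00° ✓; |PA| = 12.30 ✓; ∠PAH = 59.00° ✓; |AH| = 27.90 ✓; ∠(AH, HV) = 90.00° ✓; |HV| = 23.60 ✓; ∠HVJ = 37.80° ✓; |VJ| = 25.10 ✗.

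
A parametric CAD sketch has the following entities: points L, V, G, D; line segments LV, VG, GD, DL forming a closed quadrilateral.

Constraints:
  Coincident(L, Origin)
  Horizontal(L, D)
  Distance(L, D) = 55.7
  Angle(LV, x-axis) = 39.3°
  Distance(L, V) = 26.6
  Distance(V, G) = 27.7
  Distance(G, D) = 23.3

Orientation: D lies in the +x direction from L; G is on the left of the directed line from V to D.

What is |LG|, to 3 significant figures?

52.6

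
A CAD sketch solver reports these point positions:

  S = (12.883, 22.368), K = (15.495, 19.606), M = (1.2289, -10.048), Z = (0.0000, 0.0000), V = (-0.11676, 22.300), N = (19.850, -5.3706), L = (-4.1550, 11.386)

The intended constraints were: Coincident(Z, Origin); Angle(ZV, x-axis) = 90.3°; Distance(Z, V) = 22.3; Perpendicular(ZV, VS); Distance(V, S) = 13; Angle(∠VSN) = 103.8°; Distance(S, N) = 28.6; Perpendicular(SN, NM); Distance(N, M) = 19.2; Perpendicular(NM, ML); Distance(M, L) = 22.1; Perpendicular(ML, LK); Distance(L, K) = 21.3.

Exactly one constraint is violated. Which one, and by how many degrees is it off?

Perpendicular(ML, LK) — off by 8.60°.

Z = (0.00, 0.00) ✓; ZV at 90.30° ✓; |ZV| = 22.30 ✓; ∠(ZV, VS) = 90.00° ✓; |VS| = 13.00 ✓; ∠VSN = 103.8° ✓; |SN| = 28.60 ✓; ∠(SN, NM) = 90.00° ✓; |NM| = 19.20 ✓; ∠(NM, ML) = 90.00° ✓; |ML| = 22.10 ✓; ∠(ML, LK) = 81.40° ✗; |LK| = 21.30 ✓.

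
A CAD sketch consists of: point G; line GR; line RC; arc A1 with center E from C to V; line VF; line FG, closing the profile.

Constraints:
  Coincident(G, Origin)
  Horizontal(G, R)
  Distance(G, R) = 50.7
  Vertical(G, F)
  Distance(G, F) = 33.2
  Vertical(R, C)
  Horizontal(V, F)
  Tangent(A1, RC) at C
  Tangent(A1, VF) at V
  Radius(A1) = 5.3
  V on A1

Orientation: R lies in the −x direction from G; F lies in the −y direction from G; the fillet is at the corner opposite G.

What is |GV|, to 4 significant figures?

56.24

G is at the origin; G and R share the same y with |GR| = 50.7 and R on the −x side, so R = (-50.70, 0.000). G and F share the same x with |GF| = 33.2 and F on the −y side, so F = (0.000, -33.20). The virtual corner opposite G is at (-50.70, -33.20). Tangency of A1 to RC means the radius EC is perpendicular to RC and tangency of A1 to VF means the radius EV is perpendicular to VF, with radius 5.3, so the center E sits 5.3 in from both sides at E = (-45.40, -27.90). That places the tangent points at C = (-50.70, -27.90) on RC and V = (-45.40, -33.20) on VF. Then |GV| = |V − G| = 56.24.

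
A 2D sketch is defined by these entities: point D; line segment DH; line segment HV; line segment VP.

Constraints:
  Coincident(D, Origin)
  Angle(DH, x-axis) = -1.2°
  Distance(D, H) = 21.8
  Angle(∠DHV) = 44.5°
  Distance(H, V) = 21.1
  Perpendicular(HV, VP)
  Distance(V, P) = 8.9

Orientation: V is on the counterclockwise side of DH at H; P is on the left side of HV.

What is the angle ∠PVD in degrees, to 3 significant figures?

20.0°

∠DHV = 44.5°, so HV runs at -1.2° + (180° − 44.5°) = 134° from the x-axis; with |HV| = 21.1, V = H + 21.1·(cos 134°, sin 134°) = (7.06, 14.6). HV is perpendicular to VP; with |VP| = 8.9 on the left of HV, P = V + 8.9·(-0.716, -0.698) = (0.689, 8.43). Then cos ∠PVD = VP·VD / (|VP||VD|), giving 20.0°.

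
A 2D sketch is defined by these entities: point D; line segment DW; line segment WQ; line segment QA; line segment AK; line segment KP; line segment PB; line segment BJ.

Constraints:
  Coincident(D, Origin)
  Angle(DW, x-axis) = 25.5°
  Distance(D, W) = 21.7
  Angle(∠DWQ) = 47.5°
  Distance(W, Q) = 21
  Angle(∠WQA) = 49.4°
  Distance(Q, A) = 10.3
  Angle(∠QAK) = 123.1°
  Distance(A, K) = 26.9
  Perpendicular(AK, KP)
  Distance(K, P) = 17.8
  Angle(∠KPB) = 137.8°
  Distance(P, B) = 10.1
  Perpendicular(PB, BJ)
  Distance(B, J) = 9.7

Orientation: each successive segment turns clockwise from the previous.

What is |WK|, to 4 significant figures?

13.10

D is at the origin; DW runs at 25.5° with length 21.7, so W = (19.59, 9.342). ∠DWQ = 47.5° gives WQ at -107.0° from the x-axis; with |WQ| = 21.0, Q = (13.45, -10.74). ∠WQA = 49.4° gives QA at 122.4° from the x-axis; with |QA| = 10.3, A = (7.927, -2.044). ∠QAK = 123.1° gives AK at 65.50° from the x-axis; with |AK| = 26.9, K = (19.08, 22.43). Then |WK| = |K − W| = 13.10.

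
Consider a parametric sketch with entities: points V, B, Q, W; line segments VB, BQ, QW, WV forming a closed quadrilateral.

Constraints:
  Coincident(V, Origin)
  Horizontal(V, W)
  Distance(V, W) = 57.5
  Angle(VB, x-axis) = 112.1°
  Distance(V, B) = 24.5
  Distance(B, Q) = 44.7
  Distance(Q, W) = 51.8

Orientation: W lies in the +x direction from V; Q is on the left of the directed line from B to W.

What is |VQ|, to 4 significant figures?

53.28

V is at the origin; V and W share the same y with |VW| = 57.5 and W in +x, so W = (57.5, 0). VB runs at 112.1° with |VB| = 24.5, so B = (-9.217, 22.70). Q is determined by |BQ| = 44.7 and |QW| = 51.8 together: it lies at the intersection of circle(B, 44.7) and circle(W, 51.8). With |BW| = 70.47, the foot of the radical line on BW is 30.38 from B and the perpendicular offset is √(44.7² − 30.38²) = 32.79. Taking the left-of-BW solution: Q = (30.10, 43.96).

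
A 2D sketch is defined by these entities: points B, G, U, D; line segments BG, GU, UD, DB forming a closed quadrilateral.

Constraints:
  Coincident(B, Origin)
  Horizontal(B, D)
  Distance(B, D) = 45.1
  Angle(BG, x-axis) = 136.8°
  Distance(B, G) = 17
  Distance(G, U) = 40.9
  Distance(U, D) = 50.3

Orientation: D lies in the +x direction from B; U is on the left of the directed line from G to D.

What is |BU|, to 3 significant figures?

44.1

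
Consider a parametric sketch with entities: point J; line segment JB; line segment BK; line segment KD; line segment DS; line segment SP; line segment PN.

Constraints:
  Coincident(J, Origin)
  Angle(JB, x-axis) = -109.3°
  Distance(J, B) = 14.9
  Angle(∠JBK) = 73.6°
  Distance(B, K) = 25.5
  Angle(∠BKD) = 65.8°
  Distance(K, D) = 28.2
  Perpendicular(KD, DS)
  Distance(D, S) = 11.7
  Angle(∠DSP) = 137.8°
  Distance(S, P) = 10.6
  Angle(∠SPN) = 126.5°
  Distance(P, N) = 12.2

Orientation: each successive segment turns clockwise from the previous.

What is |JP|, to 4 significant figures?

6.029

J is at the origin; JB runs at -109.3° with length 14.9, so B = (-4.925, -14.06). ∠JBK = 73.6° gives BK at 144.3° from the x-axis; with |BK| = 25.5, K = (-25.63, 0.8177). ∠BKD = 65.8° gives KD at 30.10° from the x-axis; with |KD| = 28.2, D = (-1.236, 14.96). KD ⟂ DS, so DS runs at -59.90°; with |DS| = 11.7, S = (4.632, 4.838). ∠DSP = 137.8° gives SP at -102.1° from the x-axis; with |SP| = 10.6, P = (2.410, -5.527). Then |JP| = |P − J| = 6.029.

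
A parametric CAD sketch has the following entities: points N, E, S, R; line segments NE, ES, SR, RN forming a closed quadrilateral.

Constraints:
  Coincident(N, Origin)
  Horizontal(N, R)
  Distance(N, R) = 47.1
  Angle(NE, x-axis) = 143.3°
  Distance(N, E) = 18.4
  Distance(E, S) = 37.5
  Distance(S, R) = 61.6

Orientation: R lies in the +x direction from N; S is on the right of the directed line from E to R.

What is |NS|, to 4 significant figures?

27.45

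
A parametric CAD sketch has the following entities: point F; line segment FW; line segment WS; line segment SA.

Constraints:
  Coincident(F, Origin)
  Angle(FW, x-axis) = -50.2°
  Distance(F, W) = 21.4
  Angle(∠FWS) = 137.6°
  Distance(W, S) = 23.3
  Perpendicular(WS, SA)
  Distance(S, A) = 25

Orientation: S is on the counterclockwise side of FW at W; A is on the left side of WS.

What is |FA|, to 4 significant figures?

40.51

F is at the origin; FW runs at -50.2° with length 21.4, so W = 21.4·(cos -50.2°, sin -50.2°) = (13.70, -16.44). ∠FWS = 137.6°, so WS runs at -50.2° + (180° − 137.6°) = -7.800° from the x-axis; with |WS| = 23.3, S = W + 23.3·(cos -7.800°, sin -7.800°) = (36.78, -19.60). WS is perpendicular to SA; with |SA| = 25.0 on the left of WS, A = S + 25.0·(0.1357, 0.9907) = (40.18, 5.165). Then |FA| = |A − F| = 40.51.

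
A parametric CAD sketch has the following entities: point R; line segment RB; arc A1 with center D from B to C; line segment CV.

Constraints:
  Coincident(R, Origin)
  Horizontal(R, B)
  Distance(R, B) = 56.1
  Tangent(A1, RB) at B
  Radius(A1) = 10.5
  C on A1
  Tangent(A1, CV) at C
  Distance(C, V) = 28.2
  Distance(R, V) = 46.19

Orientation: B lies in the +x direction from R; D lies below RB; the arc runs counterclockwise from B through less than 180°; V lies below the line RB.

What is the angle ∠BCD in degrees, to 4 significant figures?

58.20°

R is at the origin; RB is horizontal with |RB| = 56.1 and B on the +x side, so B = (56.10, 0.000). A1 meets RB tangentially, so DB is at right angles to RB, so D = B + (0, -10.5) = (56.10, -10.50). Since DC ⟂ CV (tangency), |DV| = √(10.5² + 28.2²) = 30.09 regardless of where C sits on A1. So V lies on both circle(R, 46.19) and circle(D, 30.09); the below-RB intersection is V = (34.16, -31.09). C is the foot of the tangent from V: C = (46.69, -5.832).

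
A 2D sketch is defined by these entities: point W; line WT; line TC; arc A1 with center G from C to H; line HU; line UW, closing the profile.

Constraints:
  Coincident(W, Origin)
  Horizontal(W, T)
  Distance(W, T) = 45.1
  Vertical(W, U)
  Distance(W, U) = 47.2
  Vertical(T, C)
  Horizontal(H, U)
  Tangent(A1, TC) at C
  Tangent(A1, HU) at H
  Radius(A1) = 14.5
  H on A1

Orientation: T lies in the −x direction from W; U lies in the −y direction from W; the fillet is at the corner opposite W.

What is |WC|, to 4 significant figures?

55.71

The virtual corner opposite W is at (-45.10, -47.20). The tangent condition forces GC to be normal to TC and tangency of A1 to HU means the radius GH is perpendicular to HU, with radius 14.5, so the center G sits 14.5 in from both sides at G = (-30.60, -32.70). That places the tangent points at C = (-45.10, -32.70) on TC and H = (-30.60, -47.20) on HU. Then |WC| = |C − W| = 55.71.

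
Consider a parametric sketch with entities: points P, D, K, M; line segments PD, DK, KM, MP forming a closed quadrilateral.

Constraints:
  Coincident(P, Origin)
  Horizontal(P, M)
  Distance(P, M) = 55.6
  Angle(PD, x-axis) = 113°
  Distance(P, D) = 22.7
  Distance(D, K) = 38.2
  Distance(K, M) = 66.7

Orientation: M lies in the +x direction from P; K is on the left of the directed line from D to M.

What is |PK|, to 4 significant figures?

53.55

P is at the origin; P and M share the same y with |PM| = 55.6 and M in +x, so M = (55.6, 0). PD runs at 113.0° with |PD| = 22.7, so D = (-8.870, 20.90). K is determined by |DK| = 38.2 and |KM| = 66.7 together: it lies at the intersection of circle(D, 38.2) and circle(M, 66.7). With |DM| = 67.77, the foot of the radical line on DM is 11.83 from D and the perpendicular offset is √(38.2² − 11.83²) = 36.32. Taking the left-of-DM solution: K = (13.58, 51.80).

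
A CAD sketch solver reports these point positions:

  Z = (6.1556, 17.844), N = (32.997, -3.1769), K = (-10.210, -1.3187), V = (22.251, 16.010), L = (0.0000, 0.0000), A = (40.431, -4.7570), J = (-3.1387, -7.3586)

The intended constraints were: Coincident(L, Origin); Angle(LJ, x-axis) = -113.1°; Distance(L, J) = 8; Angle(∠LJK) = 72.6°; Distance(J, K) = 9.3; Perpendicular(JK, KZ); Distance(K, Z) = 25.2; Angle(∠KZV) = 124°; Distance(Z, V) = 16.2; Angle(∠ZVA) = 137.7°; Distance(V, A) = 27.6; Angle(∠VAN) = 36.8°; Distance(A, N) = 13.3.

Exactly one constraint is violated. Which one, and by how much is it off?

Distance(A, N) = 13.3 — off by 5.70.

L = (0.00, 0.00) ✓; LJ at -113.1° ✓; |LJ| = 8.000 ✓; ∠LJK = 72.60° ✓; |JK| = 9.300 ✓; ∠(JK, KZ) = 90.00° ✓; |KZ| = 25.20 ✓; ∠KZV = 124.0° ✓; |ZV| = 16.20 ✓; ∠ZVA = 137.7° ✓; |VA| = 27.60 ✓; ∠VAN = 36.80° ✓; |AN| = 7.600 ✗.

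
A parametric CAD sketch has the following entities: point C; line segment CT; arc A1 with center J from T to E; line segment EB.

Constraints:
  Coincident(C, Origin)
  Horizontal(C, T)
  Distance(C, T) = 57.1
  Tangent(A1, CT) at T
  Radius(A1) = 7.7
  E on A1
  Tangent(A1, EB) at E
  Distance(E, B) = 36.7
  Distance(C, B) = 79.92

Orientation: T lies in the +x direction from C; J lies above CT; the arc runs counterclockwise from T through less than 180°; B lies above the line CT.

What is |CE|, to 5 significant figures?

65.197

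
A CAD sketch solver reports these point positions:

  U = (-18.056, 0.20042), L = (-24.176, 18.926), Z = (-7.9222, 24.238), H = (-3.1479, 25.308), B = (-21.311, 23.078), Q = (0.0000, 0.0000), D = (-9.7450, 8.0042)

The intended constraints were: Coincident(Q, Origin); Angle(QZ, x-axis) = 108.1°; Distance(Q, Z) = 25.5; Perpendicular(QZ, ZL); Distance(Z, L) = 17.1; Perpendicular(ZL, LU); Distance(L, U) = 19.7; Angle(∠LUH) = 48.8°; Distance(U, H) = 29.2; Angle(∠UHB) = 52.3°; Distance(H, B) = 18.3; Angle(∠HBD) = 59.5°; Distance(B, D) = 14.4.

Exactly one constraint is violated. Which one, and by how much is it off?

Distance(B, D) = 14.4 — off by 4.60.

Q = (0.00, 0.00) ✓; QZ at 108.1° ✓; |QZ| = 25.50 ✓; ∠(QZ, ZL) = 90.00° ✓; |ZL| = 17.10 ✓; ∠(ZL, LU) = 90.00° ✓; |LU| = 19.70 ✓; ∠LUH = 48.80° ✓; |UH| = 29.20 ✓; ∠UHB = 52.30° ✓; |HB| = 18.30 ✓; ∠HBD = 59.50° ✓; |BD| = 19.00 ✗.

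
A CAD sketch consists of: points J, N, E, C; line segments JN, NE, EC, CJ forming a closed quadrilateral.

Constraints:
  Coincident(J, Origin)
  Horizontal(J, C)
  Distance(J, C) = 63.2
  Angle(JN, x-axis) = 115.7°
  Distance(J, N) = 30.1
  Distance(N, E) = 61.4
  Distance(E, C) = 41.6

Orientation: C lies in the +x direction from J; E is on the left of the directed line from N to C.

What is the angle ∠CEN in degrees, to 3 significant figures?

102°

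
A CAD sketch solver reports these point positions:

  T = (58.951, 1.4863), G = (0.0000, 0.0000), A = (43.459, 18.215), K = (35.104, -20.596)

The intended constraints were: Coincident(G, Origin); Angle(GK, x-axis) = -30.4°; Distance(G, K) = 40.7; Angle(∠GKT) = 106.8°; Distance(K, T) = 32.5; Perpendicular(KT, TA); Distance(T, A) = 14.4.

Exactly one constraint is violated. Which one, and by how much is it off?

Distance(T, A) = 14.4 — off by 8.40.

G = (0.00, 0.00) ✓; GK at -30.40° ✓; |GK| = 40.70 ✓; ∠GKT = 106.8° ✓; |KT| = 32.50 ✓; ∠(KT, TA) = 90.00° ✓; |TA| = 22.80 ✗.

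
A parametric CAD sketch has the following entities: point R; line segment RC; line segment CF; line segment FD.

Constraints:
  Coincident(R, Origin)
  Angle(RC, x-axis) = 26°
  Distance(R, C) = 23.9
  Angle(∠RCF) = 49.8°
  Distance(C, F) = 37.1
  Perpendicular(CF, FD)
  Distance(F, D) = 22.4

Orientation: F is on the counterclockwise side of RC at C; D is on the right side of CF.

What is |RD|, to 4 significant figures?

46.07

R is at the origin; RC runs at 26.0° with length 23.9, so C = 23.9·(cos 26.0°, sin 26.0°) = (21.48, 10.48). ∠RCF = 49.8°, so CF runs at 26.0° + (180° − 49.8°) = 156.2° from the x-axis; with |CF| = 37.1, F = C + 37.1·(cos 156.2°, sin 156.2°) = (-12.46, 25.45). CF is perpendicular to FD; with |FD| = 22.4 on the right of CF, D = F + 22.4·(0.4035, 0.9150) = (-3.424, 45.94). Then |RD| = |D − R| = 46.07.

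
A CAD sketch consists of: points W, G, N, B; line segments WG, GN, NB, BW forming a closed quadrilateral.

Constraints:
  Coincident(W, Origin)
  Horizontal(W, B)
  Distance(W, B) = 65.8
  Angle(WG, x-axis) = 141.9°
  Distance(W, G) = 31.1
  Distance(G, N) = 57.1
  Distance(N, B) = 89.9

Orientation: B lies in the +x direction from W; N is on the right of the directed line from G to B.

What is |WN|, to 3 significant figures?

40.6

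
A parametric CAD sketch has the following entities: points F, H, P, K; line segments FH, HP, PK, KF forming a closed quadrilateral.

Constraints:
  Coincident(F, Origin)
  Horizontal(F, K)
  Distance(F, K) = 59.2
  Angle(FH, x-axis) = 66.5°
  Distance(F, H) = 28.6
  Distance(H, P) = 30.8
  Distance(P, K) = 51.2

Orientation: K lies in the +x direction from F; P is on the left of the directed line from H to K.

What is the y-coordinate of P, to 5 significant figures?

45.393

F is at the origin; F and K share the same y with |FK| = 59.2 and K in +x, so K = (59.2, 0). FH runs at 66.5° with |FH| = 28.6, so H = (11.404, 26.228). P is determined by |HP| = 30.8 and |PK| = 51.2 together: it lies at the intersection of circle(H, 30.8) and circle(K, 51.2). With |HK| = 54.519, the foot of the radical line on HK is 11.918 from H and the perpendicular offset is √(30.8² − 11.918²) = 28.401. Taking the left-of-HK solution: P = (35.516, 45.393).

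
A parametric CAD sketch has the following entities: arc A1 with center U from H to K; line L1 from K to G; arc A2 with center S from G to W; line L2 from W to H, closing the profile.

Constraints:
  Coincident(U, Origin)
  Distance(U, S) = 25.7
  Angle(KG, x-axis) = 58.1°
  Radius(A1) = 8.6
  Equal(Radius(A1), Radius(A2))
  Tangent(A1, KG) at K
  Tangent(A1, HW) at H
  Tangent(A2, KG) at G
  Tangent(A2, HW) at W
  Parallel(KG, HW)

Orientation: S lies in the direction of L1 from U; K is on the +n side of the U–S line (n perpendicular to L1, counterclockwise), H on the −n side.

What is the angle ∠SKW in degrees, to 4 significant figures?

15.29°

The slot axis is L1's direction at 58.1°, so u = (cos 58.1°, sin 58.1°) = (0.5284, 0.8490) and n = (−sin 58.1°, cos 58.1°) = (-0.8490, 0.5284). U is at the origin and S lies 25.7 along u from U, so S = 25.7·u = (13.58, 21.82). Tangency of A1 to both parallel lines with radius 8.6 puts K and H at U ± 8.6·n: K = (-7.301, 4.545), H = (7.301, -4.545). Equal radii place G and W the same way about S: G = S + 8.6·n = (6.280, 26.36), W = S − 8.6·n = (20.88, 17.27). Then cos ∠SKW = KS·KW / (|KS||KW|), giving 15.29°.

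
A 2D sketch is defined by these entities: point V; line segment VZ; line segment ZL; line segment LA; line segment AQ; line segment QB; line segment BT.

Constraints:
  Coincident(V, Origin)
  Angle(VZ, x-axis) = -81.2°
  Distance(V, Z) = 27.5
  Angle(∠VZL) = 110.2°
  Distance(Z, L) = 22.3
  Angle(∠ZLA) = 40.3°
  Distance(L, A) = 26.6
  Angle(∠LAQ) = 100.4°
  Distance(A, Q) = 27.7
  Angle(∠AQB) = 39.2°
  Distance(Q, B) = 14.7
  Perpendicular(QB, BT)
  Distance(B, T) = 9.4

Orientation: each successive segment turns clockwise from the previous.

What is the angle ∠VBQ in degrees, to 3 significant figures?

79.7°

∠LAQ = 100.4° gives AQ at -10.3° from the x-axis; with |AQ| = 27.7, Q = (21.4, -18.1). ∠AQB = 39.2° gives QB at -151° from the x-axis; with |QB| = 14.7, B = (8.49, -25.2). Then cos ∠VBQ = BV·BQ / (|BV||BQ|), giving 79.7°.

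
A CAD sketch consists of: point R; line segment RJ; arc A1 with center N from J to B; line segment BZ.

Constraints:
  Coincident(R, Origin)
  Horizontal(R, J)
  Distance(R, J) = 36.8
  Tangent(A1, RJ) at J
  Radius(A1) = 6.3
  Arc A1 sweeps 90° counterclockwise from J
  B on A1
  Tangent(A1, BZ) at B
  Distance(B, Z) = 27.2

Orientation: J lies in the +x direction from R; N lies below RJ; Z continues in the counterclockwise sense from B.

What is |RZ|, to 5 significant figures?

45.305

On A1, J sits at bearing 90° from N; a 90° counterclockwise sweep puts B at bearing 180°, so B = N + 6.3·(cos 180°, sin 180°) = (30.500, -6.3000). A1 meets BZ tangentially, so NB is at right angles to BZ, so BZ runs along (−sin 180°, cos 180°); with |BZ| = 27.2, Z = (30.500, -33.500). Then |RZ| = |Z − R| = 45.305.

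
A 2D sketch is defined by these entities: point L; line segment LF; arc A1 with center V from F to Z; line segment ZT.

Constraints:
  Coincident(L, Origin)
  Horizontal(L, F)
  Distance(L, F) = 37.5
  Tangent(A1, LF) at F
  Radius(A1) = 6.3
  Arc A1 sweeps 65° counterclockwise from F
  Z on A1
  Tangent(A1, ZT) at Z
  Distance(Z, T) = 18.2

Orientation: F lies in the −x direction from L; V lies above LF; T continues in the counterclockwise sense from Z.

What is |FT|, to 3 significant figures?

24.2

L is at the origin; LF is horizontal with |LF| = 37.5 and F on the −x side, so F = (-37.5, 0.00). Since A1 is tangent to LF there, VF ⟂ LF, so V = F + (0, 6.3) = (-37.5, 6.30). On A1, F sits at bearing -90° from V; a 65° counterclockwise sweep puts Z at bearing -25°, so Z = V + 6.3·(cos -25°, sin -25°) = (-31.8, 3.64). The tangent condition forces VZ to be normal to ZT, so ZT runs along (−sin -25°, cos -25°); with |ZT| = 18.2, T = (-24.1, 20.1). Then |FT| = |T − F| = 24.2.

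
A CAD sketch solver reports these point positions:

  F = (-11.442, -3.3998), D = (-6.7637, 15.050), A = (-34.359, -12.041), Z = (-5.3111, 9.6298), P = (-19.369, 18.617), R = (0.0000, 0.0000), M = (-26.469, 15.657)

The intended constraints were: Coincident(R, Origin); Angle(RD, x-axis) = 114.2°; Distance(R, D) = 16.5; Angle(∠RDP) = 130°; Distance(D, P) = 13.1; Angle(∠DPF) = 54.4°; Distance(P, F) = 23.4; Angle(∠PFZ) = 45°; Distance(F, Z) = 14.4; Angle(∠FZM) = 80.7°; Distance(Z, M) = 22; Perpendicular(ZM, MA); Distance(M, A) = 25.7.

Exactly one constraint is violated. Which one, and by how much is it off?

Distance(M, A) = 25.7 — off by 3.10.

R = (0.00, 0.00) ✓; RD at 114.2° ✓; |RD| = 16.50 ✓; ∠RDP = 130.0° ✓; |DP| = 13.10 ✓; ∠DPF = 54.40° ✓; |PF| = 23.40 ✓; ∠PFZ = 45.00° ✓; |FZ| = 14.40 ✓; ∠FZM = 80.70° ✓; |ZM| = 22.00 ✓; ∠(ZM, MA) = 90.00° ✓; |MA| = 28.80 ✗.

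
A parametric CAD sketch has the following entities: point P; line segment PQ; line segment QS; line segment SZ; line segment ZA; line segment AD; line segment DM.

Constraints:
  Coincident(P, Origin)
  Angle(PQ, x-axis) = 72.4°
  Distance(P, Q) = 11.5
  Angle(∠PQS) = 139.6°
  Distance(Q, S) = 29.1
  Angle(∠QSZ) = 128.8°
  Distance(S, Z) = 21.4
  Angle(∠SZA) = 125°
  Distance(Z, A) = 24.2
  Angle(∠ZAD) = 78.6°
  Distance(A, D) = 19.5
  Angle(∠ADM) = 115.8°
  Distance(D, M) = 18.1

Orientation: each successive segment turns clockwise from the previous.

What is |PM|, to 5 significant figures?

28.311

∠ZAD = 78.6° gives AD at -175.60° from the x-axis; with |AD| = 19.5, D = (35.512, -5.4371). ∠ADM = 115.8° gives DM at 120.20° from the x-axis; with |DM| = 18.1, M = (26.407, 10.206). Then |PM| = |M − P| = 28.311.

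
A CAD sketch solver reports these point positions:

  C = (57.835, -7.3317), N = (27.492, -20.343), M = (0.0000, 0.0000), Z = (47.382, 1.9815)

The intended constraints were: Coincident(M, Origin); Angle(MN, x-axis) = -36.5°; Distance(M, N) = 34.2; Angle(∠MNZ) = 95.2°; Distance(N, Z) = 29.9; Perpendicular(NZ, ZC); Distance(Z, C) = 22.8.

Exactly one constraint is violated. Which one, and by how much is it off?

Distance(Z, C) = 22.8 — off by 8.80.

M = (0.00, 0.00) ✓; MN at -36.50° ✓; |MN| = 34.20 ✓; ∠MNZ = 95.20° ✓; |NZ| = 29.90 ✓; ∠(NZ, ZC) = 90.00° ✓; |ZC| = 14.00 ✗.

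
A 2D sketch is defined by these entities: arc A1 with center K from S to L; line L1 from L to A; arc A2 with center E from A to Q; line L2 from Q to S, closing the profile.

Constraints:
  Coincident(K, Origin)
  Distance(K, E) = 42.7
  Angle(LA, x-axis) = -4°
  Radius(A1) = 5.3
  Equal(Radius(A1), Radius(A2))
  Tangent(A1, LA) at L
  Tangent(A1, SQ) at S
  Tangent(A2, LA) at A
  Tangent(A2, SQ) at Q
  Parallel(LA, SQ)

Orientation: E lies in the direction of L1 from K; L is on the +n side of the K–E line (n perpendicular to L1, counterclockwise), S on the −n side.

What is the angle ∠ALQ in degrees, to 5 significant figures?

13.941°

The slot axis is L1's direction at -4.0°, so u = (cos -4.0°, sin -4.0°) = (0.99756, -0.069756) and n = (−sin -4.0°, cos -4.0°) = (0.069756, 0.99756). K is at the origin and E lies 42.7 along u from K, so E = 42.7·u = (42.596, -2.9786). Tangency of A1 to both parallel lines with radius 5.3 puts L and S at K ± 5.3·n: L = (0.36971, 5.2871), S = (-0.36971, -5.2871). Equal radii place A and Q the same way about E: A = E + 5.3·n = (42.966, 2.3085), Q = E − 5.3·n = (42.226, -8.2657). Then cos ∠ALQ = LA·LQ / (|LA||LQ|), giving 13.941°.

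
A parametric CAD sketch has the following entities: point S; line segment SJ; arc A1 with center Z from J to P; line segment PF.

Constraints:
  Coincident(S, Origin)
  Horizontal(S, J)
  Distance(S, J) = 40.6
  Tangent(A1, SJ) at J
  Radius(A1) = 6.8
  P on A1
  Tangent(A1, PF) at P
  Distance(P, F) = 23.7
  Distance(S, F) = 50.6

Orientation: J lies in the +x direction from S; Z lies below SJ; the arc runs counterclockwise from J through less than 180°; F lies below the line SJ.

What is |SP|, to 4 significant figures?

35.02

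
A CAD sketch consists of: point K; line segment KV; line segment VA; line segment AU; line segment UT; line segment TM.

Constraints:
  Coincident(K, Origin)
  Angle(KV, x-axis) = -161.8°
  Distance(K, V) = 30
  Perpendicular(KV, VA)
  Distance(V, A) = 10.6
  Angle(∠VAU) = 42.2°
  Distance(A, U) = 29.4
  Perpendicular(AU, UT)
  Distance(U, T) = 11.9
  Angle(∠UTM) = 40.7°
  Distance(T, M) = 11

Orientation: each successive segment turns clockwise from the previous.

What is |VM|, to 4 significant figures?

14.81

K is at the origin; KV runs at -161.8° with length 30.0, so V = (-28.50, -9.370). KV is perpendicular to VA, so VA runs at 108.2°; with |VA| = 10.6, A = (-31.81, 0.6997). ∠VAU = 42.2° gives AU at -29.60° from the x-axis; with |AU| = 29.4, U = (-6.247, -13.82). AU is perpendicular to UT, so UT runs at -119.6°; with |UT| = 11.9, T = (-12.12, -24.17). ∠UTM = 40.7° gives TM at 101.1° from the x-axis; with |TM| = 11.0, M = (-14.24, -13.38). Then |VM| = |M − V| = 14.81.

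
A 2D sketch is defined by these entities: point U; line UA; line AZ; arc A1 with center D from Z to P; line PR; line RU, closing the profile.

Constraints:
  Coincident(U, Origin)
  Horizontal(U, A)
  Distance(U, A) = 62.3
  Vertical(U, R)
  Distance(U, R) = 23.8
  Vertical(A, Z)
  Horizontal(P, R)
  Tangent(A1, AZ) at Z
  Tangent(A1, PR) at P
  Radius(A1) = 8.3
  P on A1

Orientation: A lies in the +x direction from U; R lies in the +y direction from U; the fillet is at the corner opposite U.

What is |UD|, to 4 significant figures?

56.18

U is at the origin; U and A share the same y with |UA| = 62.3 and A on the +x side, so A = (62.30, 0.000). UR is vertical with |UR| = 23.8 and R on the +y side, so R = (0.000, 23.80). The virtual corner opposite U is at (62.30, 23.80). The tangent condition forces DZ to be normal to AZ and the tangent condition forces DP to be normal to PR, with radius 8.3, so the center D sits 8.3 in from both sides at D = (54.00, 15.50). Then |UD| = |D − U| = 56.18.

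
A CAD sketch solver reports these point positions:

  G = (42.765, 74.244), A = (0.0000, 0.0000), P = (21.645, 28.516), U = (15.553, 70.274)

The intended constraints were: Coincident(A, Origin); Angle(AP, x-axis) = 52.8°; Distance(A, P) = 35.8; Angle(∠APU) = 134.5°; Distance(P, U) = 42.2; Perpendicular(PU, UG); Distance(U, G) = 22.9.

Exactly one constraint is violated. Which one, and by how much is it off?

Distance(U, G) = 22.9 — off by 4.60.

A = (0.00, 0.00) ✓; AP at 52.80° ✓; |AP| = 35.80 ✓; ∠APU = 134.5° ✓; |PU| = 42.20 ✓; ∠(PU, UG) = 90.00° ✓; |UG| = 27.50 ✗.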